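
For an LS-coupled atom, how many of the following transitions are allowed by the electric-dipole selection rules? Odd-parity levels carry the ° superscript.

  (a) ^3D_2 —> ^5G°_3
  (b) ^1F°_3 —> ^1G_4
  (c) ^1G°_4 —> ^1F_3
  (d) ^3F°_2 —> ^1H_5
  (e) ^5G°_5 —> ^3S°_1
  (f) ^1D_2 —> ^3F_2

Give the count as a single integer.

2

(a) forbidden (ΔS, ΔL fail)
(b) allowed
(c) allowed
(d) forbidden (ΔS, ΔL, ΔJ fail)
(e) forbidden (parity, ΔS, ΔL, ΔJ fail)
(f) forbidden (parity, ΔS fail)
Total allowed: 2 of 6.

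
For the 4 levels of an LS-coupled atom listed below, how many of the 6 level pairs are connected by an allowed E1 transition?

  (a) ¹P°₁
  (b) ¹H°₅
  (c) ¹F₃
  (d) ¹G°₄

1

(a)–(b): forbidden (parity, ΔL, ΔJ).
(a)–(c): forbidden (ΔL, ΔJ).
(a)–(d): forbidden (parity, ΔL, ΔJ).
(b)–(c): forbidden (ΔL, ΔJ).
(b)–(d): forbidden (parity).
(c)–(d): allowed.
Allowed pairs: 1 of 6.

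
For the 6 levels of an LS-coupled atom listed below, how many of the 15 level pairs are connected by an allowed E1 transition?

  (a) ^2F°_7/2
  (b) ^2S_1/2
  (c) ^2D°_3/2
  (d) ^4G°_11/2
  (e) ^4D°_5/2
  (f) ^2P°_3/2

1

(a)–(b): forbidden (ΔL, ΔJ).
(a)–(c): forbidden (parity, ΔJ).
(a)–(d): forbidden (parity, ΔS, ΔJ).
(a)–(e): forbidden (parity, ΔS).
(a)–(f): forbidden (parity, ΔL, ΔJ).
(b)–(c): forbidden (ΔL).
(b)–(d): forbidden (ΔS, ΔL, ΔJ).
(b)–(e): forbidden (ΔS, ΔL, ΔJ).
(b)–(f): allowed.
(c)–(d): forbidden (parity, ΔS, ΔL, ΔJ).
(c)–(e): forbidden (parity, ΔS).
(c)–(f): forbidden (parity).
(d)–(e): forbidden (parity, ΔL, ΔJ).
(d)–(f): forbidden (parity, ΔS, ΔL, ΔJ).
(e)–(f): forbidden (parity, ΔS).
Allowed pairs: 1 of 15.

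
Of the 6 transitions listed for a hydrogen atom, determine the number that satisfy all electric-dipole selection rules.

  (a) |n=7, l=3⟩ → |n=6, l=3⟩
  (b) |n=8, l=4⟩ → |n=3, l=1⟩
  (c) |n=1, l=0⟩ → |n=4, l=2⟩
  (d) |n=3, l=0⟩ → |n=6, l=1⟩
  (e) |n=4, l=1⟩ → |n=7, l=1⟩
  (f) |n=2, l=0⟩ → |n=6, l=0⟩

1

(a) forbidden — Δl = +0 (E1 requires Δl = ±1)
(b) forbidden — Δl = -3 (E1 requires Δl = ±1)
(c) forbidden — Δl = +2 (E1 requires Δl = ±1)
(d) allowed
(e) forbidden — Δl = +0 (E1 requires Δl = ±1)
(f) forbidden — Δl = +0 (E1 requires Δl = ±1)
Total allowed: 1 of 6.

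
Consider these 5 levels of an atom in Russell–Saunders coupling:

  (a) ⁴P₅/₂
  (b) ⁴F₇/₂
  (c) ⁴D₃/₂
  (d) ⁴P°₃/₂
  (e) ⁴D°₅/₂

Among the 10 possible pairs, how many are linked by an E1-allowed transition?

(a)–(b): forbidden (parity, ΔL).
(a)–(c): forbidden (parity).
(a)–(d): allowed.
(a)–(e): allowed.
(b)–(c): forbidden (parity, ΔJ).
(b)–(d): forbidden (ΔL, ΔJ).
(b)–(e): allowed.
(c)–(d): allowed.
(c)–(e): allowed.
(d)–(e): forbidden (parity).
Allowed pairs: 5 of 10.

5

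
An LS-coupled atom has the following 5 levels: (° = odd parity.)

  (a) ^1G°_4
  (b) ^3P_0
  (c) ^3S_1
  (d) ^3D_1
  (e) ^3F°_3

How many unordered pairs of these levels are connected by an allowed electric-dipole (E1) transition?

(a)–(b): forbidden (ΔS, ΔL, ΔJ).
(a)–(c): forbidden (ΔS, ΔL, ΔJ).
(a)–(d): forbidden (ΔS, ΔL, ΔJ).
(a)–(e): forbidden (parity, ΔS).
(b)–(c): forbidden (parity).
(b)–(d): forbidden (parity).
(b)–(e): forbidden (ΔL, ΔJ).
(c)–(d): forbidden (parity, ΔL).
(c)–(e): forbidden (ΔL, ΔJ).
(d)–(e): forbidden (ΔJ).
Allowed pairs: 0 of 10.

0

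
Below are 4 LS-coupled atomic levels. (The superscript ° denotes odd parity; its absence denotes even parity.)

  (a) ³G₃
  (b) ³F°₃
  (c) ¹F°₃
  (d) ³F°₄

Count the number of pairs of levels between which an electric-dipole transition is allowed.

2

(a)–(b): allowed.
(a)–(c): forbidden (ΔS).
(a)–(d): allowed.
(b)–(c): forbidden (parity, ΔS).
(b)–(d): forbidden (parity).
(c)–(d): forbidden (parity, ΔS).
Allowed pairs: 2 of 6.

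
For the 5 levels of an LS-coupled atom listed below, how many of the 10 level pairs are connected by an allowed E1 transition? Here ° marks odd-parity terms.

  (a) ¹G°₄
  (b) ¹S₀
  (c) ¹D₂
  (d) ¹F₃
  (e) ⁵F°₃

(a)–(b): forbidden (ΔL, ΔJ).
(a)–(c): forbidden (ΔL, ΔJ).
(a)–(d): allowed.
(a)–(e): forbidden (parity, ΔS).
(b)–(c): forbidden (parity, ΔL, ΔJ).
(b)–(d): forbidden (parity, ΔL, ΔJ).
(b)–(e): forbidden (ΔS, ΔL, ΔJ).
(c)–(d): forbidden (parity).
(c)–(e): forbidden (ΔS).
(d)–(e): forbidden (ΔS).
Allowed pairs: 1 of 10.

1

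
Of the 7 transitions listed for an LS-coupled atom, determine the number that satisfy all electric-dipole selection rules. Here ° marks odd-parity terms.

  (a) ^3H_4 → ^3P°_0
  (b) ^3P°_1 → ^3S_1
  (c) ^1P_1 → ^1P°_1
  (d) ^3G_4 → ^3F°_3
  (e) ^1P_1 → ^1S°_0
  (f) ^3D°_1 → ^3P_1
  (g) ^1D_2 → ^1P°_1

6

(a) forbidden (ΔL, ΔJ fail)
(b) allowed
(c) allowed
(d) allowed
(e) allowed
(f) allowed
(g) allowed
Total allowed: 6 of 7.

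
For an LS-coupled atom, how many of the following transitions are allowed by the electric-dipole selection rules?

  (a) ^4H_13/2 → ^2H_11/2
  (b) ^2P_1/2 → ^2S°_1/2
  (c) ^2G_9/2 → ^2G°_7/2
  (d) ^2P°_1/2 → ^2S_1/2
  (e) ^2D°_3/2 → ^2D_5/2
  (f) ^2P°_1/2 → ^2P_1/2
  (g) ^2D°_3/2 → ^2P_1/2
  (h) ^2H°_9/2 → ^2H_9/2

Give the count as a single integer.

7

(a) forbidden (parity, ΔS fail)
(b) allowed
(c) allowed
(d) allowed
(e) allowed
(f) allowed
(g) allowed
(h) allowed
Total allowed: 7 of 8.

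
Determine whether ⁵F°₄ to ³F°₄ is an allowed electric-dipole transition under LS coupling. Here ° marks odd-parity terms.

forbidden

Parity must change: odd → odd — fails.
ΔS = 0: S: 2 → 1 — fails.
ΔJ = 0, ±1 (not J=0↔0): J: 4 → 4, ΔJ = +0 — passes.
ΔL = 0, ±1 (not L=0↔0): L: 3 → 3, ΔL = +0 — passes.
Rule(s) violated: parity, ΔS.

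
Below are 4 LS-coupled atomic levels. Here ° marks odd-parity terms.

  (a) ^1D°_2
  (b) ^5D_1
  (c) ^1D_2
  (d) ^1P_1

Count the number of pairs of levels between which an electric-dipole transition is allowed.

2

(a)–(b): forbidden (ΔS).
(a)–(c): allowed.
(a)–(d): allowed.
(b)–(c): forbidden (parity, ΔS).
(b)–(d): forbidden (parity, ΔS).
(c)–(d): forbidden (parity).
Allowed pairs: 2 of 6.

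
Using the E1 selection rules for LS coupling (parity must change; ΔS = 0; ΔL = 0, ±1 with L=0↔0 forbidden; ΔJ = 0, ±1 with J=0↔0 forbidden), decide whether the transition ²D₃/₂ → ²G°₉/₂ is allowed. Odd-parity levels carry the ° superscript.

forbidden

Reading off the term symbols: S 1/2→1/2, L 2→4, J 3/2→9/2, parity even→odd.
Parity must change: even → odd — ok.
ΔS = 0: S: 1/2 → 1/2 — ok.
ΔL = 0, ±1 (not L=0↔0): L: 2 → 4, ΔL = +2 — fails.
ΔJ = 0, ±1 (not J=0↔0): J: 3/2 → 9/2, ΔJ = +3 — fails.
Rule(s) violated: ΔL, ΔJ.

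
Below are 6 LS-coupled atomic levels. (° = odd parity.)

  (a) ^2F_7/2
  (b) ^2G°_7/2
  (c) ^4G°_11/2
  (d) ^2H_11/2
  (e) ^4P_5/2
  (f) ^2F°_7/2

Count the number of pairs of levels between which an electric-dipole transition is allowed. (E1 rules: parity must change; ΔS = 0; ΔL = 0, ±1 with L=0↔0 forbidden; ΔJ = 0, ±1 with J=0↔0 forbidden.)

2

(a)–(b): allowed.
(a)–(c): forbidden (ΔS, ΔJ).
(a)–(d): forbidden (parity, ΔL, ΔJ).
(a)–(e): forbidden (parity, ΔS, ΔL).
(a)–(f): allowed.
(b)–(c): forbidden (parity, ΔS, ΔJ).
(b)–(d): forbidden (ΔJ).
(b)–(e): forbidden (ΔS, ΔL).
(b)–(f): forbidden (parity).
(c)–(d): forbidden (ΔS).
(c)–(e): forbidden (ΔL, ΔJ).
(c)–(f): forbidden (parity, ΔS, ΔJ).
(d)–(e): forbidden (parity, ΔS, ΔL, ΔJ).
(d)–(f): forbidden (ΔL, ΔJ).
(e)–(f): forbidden (ΔS, ΔL).
Allowed pairs: 2 of 15.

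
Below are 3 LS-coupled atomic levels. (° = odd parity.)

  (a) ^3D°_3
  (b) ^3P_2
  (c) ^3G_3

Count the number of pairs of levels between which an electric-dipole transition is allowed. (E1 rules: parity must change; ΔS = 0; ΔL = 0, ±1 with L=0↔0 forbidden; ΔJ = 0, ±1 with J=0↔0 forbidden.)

(a)–(b): allowed.
(a)–(c): forbidden (ΔL).
(b)–(c): forbidden (parity, ΔL).
Allowed pairs: 1 of 3.

1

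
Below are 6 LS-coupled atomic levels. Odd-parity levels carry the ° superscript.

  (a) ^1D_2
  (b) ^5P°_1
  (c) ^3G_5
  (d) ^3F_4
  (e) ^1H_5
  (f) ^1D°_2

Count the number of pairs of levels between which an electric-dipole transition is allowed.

1

(a)–(b): forbidden (ΔS).
(a)–(c): forbidden (parity, ΔS, ΔL, ΔJ).
(a)–(d): forbidden (parity, ΔS, ΔJ).
(a)–(e): forbidden (parity, ΔL, ΔJ).
(a)–(f): allowed.
(b)–(c): forbidden (ΔS, ΔL, ΔJ).
(b)–(d): forbidden (ΔS, ΔL, ΔJ).
(b)–(e): forbidden (ΔS, ΔL, ΔJ).
(b)–(f): forbidden (parity, ΔS).
(c)–(d): forbidden (parity).
(c)–(e): forbidden (parity, ΔS).
(c)–(f): forbidden (ΔS, ΔL, ΔJ).
(d)–(e): forbidden (parity, ΔS, ΔL).
(d)–(f): forbidden (ΔS, ΔJ).
(e)–(f): forbidden (ΔL, ΔJ).
Allowed pairs: 1 of 15.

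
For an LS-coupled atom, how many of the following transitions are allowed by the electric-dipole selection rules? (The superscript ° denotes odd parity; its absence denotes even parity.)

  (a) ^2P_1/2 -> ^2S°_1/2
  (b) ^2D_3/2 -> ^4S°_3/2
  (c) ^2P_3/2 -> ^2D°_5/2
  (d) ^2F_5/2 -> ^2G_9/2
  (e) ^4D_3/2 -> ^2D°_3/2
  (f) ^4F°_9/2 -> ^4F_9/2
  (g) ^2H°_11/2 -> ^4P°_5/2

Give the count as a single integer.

(a) allowed
(b) forbidden (ΔS, ΔL fail)
(c) allowed
(d) forbidden (parity, ΔJ fail)
(e) forbidden (ΔS fails)
(f) allowed
(g) forbidden (parity, ΔS, ΔL, ΔJ fail)
Total allowed: 3 of 7.

3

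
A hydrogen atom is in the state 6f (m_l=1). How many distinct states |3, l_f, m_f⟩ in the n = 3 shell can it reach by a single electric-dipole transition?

E1 requires Δl = ±1, so l_f ∈ {2, 4}; with 0 ≤ l_f ≤ n_f−1 = 2, the allowed l_f values are {2}.
For l_f = 2: m_f ∈ {m_i−1, m_i, m_i+1} ∩ [−2, 2] = {0, 1, 2} → 3 states.
Total: 3.

3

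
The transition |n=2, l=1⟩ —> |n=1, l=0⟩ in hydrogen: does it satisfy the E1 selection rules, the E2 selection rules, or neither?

E1

Δl = 0 − 1 = -1; l_i + l_f = 1.
E1 (Δl = ±1): satisfied.
E2 (Δl = 0,±2, l_i+l_f ≥ 2): not satisfied.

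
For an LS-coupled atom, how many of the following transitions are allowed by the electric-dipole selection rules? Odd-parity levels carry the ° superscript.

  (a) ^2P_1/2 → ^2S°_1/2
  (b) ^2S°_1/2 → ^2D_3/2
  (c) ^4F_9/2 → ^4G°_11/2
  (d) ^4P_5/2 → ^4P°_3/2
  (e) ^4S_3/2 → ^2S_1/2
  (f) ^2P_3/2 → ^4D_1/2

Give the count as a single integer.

3

(a) allowed
(b) forbidden (ΔL fails)
(c) allowed
(d) allowed
(e) forbidden (parity, ΔS, ΔL fail)
(f) forbidden (parity, ΔS fail)
Total allowed: 3 of 6.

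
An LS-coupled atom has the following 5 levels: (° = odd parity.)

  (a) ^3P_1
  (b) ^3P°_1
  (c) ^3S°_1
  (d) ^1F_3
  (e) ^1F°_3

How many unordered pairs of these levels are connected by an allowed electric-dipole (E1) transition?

3

(a)–(b): allowed.
(a)–(c): allowed.
(a)–(d): forbidden (parity, ΔS, ΔL, ΔJ).
(a)–(e): forbidden (ΔS, ΔL, ΔJ).
(b)–(c): forbidden (parity).
(b)–(d): forbidden (ΔS, ΔL, ΔJ).
(b)–(e): forbidden (parity, ΔS, ΔL, ΔJ).
(c)–(d): forbidden (ΔS, ΔL, ΔJ).
(c)–(e): forbidden (parity, ΔS, ΔL, ΔJ).
(d)–(e): allowed.
Allowed pairs: 3 of 10.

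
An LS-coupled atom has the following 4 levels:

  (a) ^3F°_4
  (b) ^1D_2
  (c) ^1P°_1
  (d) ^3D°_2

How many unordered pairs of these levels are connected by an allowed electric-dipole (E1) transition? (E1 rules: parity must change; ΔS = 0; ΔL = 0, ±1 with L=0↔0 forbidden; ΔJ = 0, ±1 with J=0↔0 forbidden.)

1

(a)–(b): forbidden (ΔS, ΔJ).
(a)–(c): forbidden (parity, ΔS, ΔL, ΔJ).
(a)–(d): forbidden (parity, ΔJ).
(b)–(c): allowed.
(b)–(d): forbidden (ΔS).
(c)–(d): forbidden (parity, ΔS).
Allowed pairs: 1 of 6.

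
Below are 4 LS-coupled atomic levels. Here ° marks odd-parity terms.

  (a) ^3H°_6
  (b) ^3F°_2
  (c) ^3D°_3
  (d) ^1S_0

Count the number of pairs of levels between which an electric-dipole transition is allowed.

(a)–(b): forbidden (parity, ΔL, ΔJ).
(a)–(c): forbidden (parity, ΔL, ΔJ).
(a)–(d): forbidden (ΔS, ΔL, ΔJ).
(b)–(c): forbidden (parity).
(b)–(d): forbidden (ΔS, ΔL, ΔJ).
(c)–(d): forbidden (ΔS, ΔL, ΔJ).
Allowed pairs: 0 of 6.

0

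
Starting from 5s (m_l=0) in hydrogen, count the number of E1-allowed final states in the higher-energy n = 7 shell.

3

E1 requires Δl = ±1, so l_f ∈ {-1, 1}; with 0 ≤ l_f ≤ n_f−1 = 6, the allowed l_f values are {1}.
For l_f = 1: m_f ∈ {m_i−1, m_i, m_i+1} ∩ [−1, 1] = {-1, 0, 1} → 3 states.
Total: 3.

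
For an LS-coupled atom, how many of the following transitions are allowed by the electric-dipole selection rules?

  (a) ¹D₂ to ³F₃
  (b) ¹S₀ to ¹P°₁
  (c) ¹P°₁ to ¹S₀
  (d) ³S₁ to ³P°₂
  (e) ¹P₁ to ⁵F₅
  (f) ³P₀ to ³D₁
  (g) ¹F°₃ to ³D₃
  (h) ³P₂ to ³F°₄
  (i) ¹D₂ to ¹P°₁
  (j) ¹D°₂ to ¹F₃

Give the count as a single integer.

5

(a) forbidden (parity, ΔS fail)
(b) allowed
(c) allowed
(d) allowed
(e) forbidden (parity, ΔS, ΔL, ΔJ fail)
(f) forbidden (parity fails)
(g) forbidden (ΔS fails)
(h) forbidden (ΔL, ΔJ fail)
(i) allowed
(j) allowed
Total allowed: 5 of 10.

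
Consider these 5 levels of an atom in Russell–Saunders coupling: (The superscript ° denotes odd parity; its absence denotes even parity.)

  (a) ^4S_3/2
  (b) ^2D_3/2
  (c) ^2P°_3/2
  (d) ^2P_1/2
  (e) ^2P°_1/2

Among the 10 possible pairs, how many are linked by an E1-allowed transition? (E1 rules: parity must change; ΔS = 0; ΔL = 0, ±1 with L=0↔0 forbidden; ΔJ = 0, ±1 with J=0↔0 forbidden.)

4

(a)–(b): forbidden (parity, ΔS, ΔL).
(a)–(c): forbidden (ΔS).
(a)–(d): forbidden (parity, ΔS).
(a)–(e): forbidden (ΔS).
(b)–(c): allowed.
(b)–(d): forbidden (parity).
(b)–(e): allowed.
(c)–(d): allowed.
(c)–(e): forbidden (parity).
(d)–(e): allowed.
Allowed pairs: 4 of 10.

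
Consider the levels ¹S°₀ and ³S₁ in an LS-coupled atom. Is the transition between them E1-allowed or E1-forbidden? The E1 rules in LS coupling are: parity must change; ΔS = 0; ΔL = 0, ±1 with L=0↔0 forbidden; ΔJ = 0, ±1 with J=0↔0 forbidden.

Parity must change: odd → even — ok.
ΔS = 0: S: 0 → 1 — fails.
ΔL = 0, ±1 (not L=0↔0): L: 0 → 0, ΔL = +0 — fails.
ΔJ = 0, ±1 (not J=0↔0): J: 0 → 1, ΔJ = +1 — ok.
Rule(s) violated: ΔS, ΔL.

forbidden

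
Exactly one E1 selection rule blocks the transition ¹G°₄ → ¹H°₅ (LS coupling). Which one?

parity

Reading off the term symbols: S 0→0, L 4→5, J 4→5, parity odd→odd.
Parity must change: odd → odd — ✗.
ΔS = 0: S: 0 → 0 — ✓.
ΔL = 0, ±1 (not L=0↔0): L: 4 → 5, ΔL = +1 — ✓.
ΔJ = 0, ±1 (not J=0↔0): J: 4 → 5, ΔJ = +1 — ✓.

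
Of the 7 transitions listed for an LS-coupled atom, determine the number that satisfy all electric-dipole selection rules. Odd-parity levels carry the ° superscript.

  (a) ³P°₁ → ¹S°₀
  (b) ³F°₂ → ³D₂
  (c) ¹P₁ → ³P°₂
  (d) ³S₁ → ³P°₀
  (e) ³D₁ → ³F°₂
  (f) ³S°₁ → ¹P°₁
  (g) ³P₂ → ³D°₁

4

(a) forbidden (parity, ΔS fail)
(b) allowed
(c) forbidden (ΔS fails)
(d) allowed
(e) allowed
(f) forbidden (parity, ΔS fail)
(g) allowed
Total allowed: 4 of 7.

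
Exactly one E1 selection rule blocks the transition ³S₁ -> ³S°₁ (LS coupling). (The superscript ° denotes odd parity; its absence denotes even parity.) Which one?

the L=0 ↔ L=0 exclusion

Reading off the term symbols: S 1→1, L 0→0, J 1→1, parity even→odd.
ΔJ = 0, ±1 (not J=0↔0): J: 1 → 1, ΔJ = +0 — ✓.
ΔL = 0, ±1 (not L=0↔0): L: 0 → 0, ΔL = +0 — ✗.
ΔS = 0: S: 1 → 1 — ✓.
Parity must change: even → odd — ✓.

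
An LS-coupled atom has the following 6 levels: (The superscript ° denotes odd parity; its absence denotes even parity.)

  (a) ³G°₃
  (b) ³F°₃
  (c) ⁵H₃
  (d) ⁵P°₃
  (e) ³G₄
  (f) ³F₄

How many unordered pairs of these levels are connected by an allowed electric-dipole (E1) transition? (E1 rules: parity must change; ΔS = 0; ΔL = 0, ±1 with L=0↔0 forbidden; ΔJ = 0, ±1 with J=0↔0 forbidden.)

(a)–(b): forbidden (parity).
(a)–(c): forbidden (ΔS).
(a)–(d): forbidden (parity, ΔS, ΔL).
(a)–(e): allowed.
(a)–(f): allowed.
(b)–(c): forbidden (ΔS, ΔL).
(b)–(d): forbidden (parity, ΔS, ΔL).
(b)–(e): allowed.
(b)–(f): allowed.
(c)–(d): forbidden (ΔL).
(c)–(e): forbidden (parity, ΔS).
(c)–(f): forbidden (parity, ΔS, ΔL).
(d)–(e): forbidden (ΔS, ΔL).
(d)–(f): forbidden (ΔS, ΔL).
(e)–(f): forbidden (parity).
Allowed pairs: 4 of 15.

4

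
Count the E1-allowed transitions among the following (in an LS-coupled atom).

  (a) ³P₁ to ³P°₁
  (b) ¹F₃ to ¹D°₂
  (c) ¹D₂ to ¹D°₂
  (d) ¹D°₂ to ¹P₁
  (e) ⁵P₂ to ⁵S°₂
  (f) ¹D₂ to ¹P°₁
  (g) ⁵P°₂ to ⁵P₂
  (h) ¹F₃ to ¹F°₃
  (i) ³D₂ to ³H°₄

(a) allowed
(b) allowed
(c) allowed
(d) allowed
(e) allowed
(f) allowed
(g) allowed
(h) allowed
(i) forbidden (ΔL, ΔJ fail)
Total allowed: 8 of 9.

8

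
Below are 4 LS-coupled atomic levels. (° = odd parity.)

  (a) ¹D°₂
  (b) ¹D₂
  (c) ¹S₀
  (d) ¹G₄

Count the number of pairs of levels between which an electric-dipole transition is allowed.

1

(a)–(b): allowed.
(a)–(c): forbidden (ΔL, ΔJ).
(a)–(d): forbidden (ΔL, ΔJ).
(b)–(c): forbidden (parity, ΔL, ΔJ).
(b)–(d): forbidden (parity, ΔL, ΔJ).
(c)–(d): forbidden (parity, ΔL, ΔJ).
Allowed pairs: 1 of 6.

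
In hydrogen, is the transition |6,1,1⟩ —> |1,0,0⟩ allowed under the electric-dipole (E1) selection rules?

allowed

l: 1 → 0 (Δl = -1). Δl = ±1 passes.
Δm_l = 0 − (1) = -1. E1 requires Δm_l = 0, ±1: passes.
All E1 selection rules are satisfied.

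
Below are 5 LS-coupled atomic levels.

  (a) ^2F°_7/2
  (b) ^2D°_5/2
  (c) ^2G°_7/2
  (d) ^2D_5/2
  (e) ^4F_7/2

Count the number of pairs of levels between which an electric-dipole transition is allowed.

2

(a)–(b): forbidden (parity).
(a)–(c): forbidden (parity).
(a)–(d): allowed.
(a)–(e): forbidden (ΔS).
(b)–(c): forbidden (parity, ΔL).
(b)–(d): allowed.
(b)–(e): forbidden (ΔS).
(c)–(d): forbidden (ΔL).
(c)–(e): forbidden (ΔS).
(d)–(e): forbidden (parity, ΔS).
Allowed pairs: 2 of 10.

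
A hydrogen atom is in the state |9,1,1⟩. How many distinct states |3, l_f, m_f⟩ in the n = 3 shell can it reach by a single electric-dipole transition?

E1 requires Δl = ±1, so l_f ∈ {0, 2}; with 0 ≤ l_f ≤ n_f−1 = 2, the allowed l_f values are {0, 2}.
For l_f = 0: m_f ∈ {m_i−1, m_i, m_i+1} ∩ [−0, 0] = {0} → 1 state.
For l_f = 2: m_f ∈ {m_i−1, m_i, m_i+1} ∩ [−2, 2] = {0, 1, 2} → 3 states.
Total: 4.

4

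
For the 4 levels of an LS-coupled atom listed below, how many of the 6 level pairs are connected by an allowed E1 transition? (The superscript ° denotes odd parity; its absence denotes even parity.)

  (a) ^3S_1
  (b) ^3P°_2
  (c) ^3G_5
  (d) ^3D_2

2

(a)–(b): allowed.
(a)–(c): forbidden (parity, ΔL, ΔJ).
(a)–(d): forbidden (parity, ΔL).
(b)–(c): forbidden (ΔL, ΔJ).
(b)–(d): allowed.
(c)–(d): forbidden (parity, ΔL, ΔJ).
Allowed pairs: 2 of 6.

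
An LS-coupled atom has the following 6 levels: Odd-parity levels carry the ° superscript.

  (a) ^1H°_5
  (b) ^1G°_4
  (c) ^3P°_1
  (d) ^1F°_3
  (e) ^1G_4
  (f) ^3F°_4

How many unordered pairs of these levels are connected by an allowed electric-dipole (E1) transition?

(a)–(b): forbidden (parity).
(a)–(c): forbidden (parity, ΔS, ΔL, ΔJ).
(a)–(d): forbidden (parity, ΔL, ΔJ).
(a)–(e): allowed.
(a)–(f): forbidden (parity, ΔS, ΔL).
(b)–(c): forbidden (parity, ΔS, ΔL, ΔJ).
(b)–(d): forbidden (parity).
(b)–(e): allowed.
(b)–(f): forbidden (parity, ΔS).
(c)–(d): forbidden (parity, ΔS, ΔL, ΔJ).
(c)–(e): forbidden (ΔS, ΔL, ΔJ).
(c)–(f): forbidden (parity, ΔL, ΔJ).
(d)–(e): allowed.
(d)–(f): forbidden (parity, ΔS).
(e)–(f): forbidden (ΔS).
Allowed pairs: 3 of 15.

3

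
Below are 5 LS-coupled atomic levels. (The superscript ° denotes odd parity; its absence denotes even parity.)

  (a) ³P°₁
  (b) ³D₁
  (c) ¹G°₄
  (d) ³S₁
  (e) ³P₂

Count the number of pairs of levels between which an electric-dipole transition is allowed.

3

(a)–(b): allowed.
(a)–(c): forbidden (parity, ΔS, ΔL, ΔJ).
(a)–(d): allowed.
(a)–(e): allowed.
(b)–(c): forbidden (ΔS, ΔL, ΔJ).
(b)–(d): forbidden (parity, ΔL).
(b)–(e): forbidden (parity).
(c)–(d): forbidden (ΔS, ΔL, ΔJ).
(c)–(e): forbidden (ΔS, ΔL, ΔJ).
(d)–(e): forbidden (parity).
Allowed pairs: 3 of 10.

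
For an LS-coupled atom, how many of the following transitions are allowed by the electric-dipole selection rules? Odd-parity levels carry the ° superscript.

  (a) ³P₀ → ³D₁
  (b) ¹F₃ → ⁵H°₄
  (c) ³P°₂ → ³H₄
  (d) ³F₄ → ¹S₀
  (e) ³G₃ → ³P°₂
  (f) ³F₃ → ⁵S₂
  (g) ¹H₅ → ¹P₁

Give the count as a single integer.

(a) forbidden (parity fails)
(b) forbidden (ΔS, ΔL fail)
(c) forbidden (ΔL, ΔJ fail)
(d) forbidden (parity, ΔS, ΔL, ΔJ fail)
(e) forbidden (ΔL fails)
(f) forbidden (parity, ΔS, ΔL fail)
(g) forbidden (parity, ΔL, ΔJ fail)
Total allowed: 0 of 7.

0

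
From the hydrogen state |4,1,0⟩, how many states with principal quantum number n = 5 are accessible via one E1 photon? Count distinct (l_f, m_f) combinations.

4

E1 requires Δl = ±1, so l_f ∈ {0, 2}; with 0 ≤ l_f ≤ n_f−1 = 4, the allowed l_f values are {0, 2}.
For l_f = 0: m_f ∈ {m_i−1, m_i, m_i+1} ∩ [−0, 0] = {0} → 1 state.
For l_f = 2: m_f ∈ {m_i−1, m_i, m_i+1} ∩ [−2, 2] = {-1, 0, 1} → 3 states.
Total: 4.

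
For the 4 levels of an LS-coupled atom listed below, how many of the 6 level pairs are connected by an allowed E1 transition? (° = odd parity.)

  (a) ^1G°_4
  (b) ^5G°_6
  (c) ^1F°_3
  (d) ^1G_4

2

(a)–(b): forbidden (parity, ΔS, ΔJ).
(a)–(c): forbidden (parity).
(a)–(d): allowed.
(b)–(c): forbidden (parity, ΔS, ΔJ).
(b)–(d): forbidden (ΔS, ΔJ).
(c)–(d): allowed.
Allowed pairs: 2 of 6.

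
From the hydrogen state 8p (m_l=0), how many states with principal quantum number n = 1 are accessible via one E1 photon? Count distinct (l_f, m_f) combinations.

E1 requires Δl = ±1, so l_f ∈ {0, 2}; with 0 ≤ l_f ≤ n_f−1 = 0, the allowed l_f values are {0}.
For l_f = 0: m_f ∈ {m_i−1, m_i, m_i+1} ∩ [−0, 0] = {0} → 1 state.
Total: 1.

1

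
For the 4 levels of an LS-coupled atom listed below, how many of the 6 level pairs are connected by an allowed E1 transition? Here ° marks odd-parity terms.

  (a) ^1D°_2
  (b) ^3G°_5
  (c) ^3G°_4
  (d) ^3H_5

(a)–(b): forbidden (parity, ΔS, ΔL, ΔJ).
(a)–(c): forbidden (parity, ΔS, ΔL, ΔJ).
(a)–(d): forbidden (ΔS, ΔL, ΔJ).
(b)–(c): forbidden (parity).
(b)–(d): allowed.
(c)–(d): allowed.
Allowed pairs: 2 of 6.

2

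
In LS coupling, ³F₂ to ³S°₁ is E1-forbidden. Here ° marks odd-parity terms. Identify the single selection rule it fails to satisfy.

the ΔL = 0, ±1 rule

Reading off the term symbols: S 1→1, L 3→0, J 2→1, parity even→odd.
Parity must change: even → odd — ok.
ΔS = 0: S: 1 → 1 — ok.
ΔL = 0, ±1 (not L=0↔0): L: 3 → 0, ΔL = -3 — fails.
ΔJ = 0, ±1 (not J=0↔0): J: 2 → 1, ΔJ = -1 — ok.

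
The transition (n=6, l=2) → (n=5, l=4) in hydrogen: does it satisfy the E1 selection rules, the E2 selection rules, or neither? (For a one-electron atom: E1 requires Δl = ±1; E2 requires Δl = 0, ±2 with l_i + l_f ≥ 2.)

E2

Δl = 4 − 2 = +2; l_i + l_f = 6.
E1 (Δl = ±1): not satisfied.
E2 (Δl = 0,±2, l_i+l_f ≥ 2): satisfied.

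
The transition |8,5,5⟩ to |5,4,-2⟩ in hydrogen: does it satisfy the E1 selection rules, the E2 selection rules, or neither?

neither

Δl = 4 − 5 = -1; l_i + l_f = 9.
Δm_l = -7.
E1 (Δl = ±1, |Δm_l| ≤ 1): not satisfied.
E2 (Δl = 0,±2, l_i+l_f ≥ 2, |Δm_l| ≤ 2): not satisfied.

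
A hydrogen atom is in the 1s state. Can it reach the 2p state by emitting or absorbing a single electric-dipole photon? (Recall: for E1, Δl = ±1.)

allowed

l: 0 → 1 (Δl = +1). Δl = ±1 satisfied.
All E1 selection rules are satisfied.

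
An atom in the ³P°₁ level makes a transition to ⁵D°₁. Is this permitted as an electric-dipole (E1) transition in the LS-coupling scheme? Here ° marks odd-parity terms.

forbidden

Reading off the term symbols: S 1→2, L 1→2, J 1→1, parity odd→odd.
ΔS = 0: S: 1 → 2 — violated.
ΔJ = 0, ±1 (not J=0↔0): J: 1 → 1, ΔJ = +0 — satisfied.
Parity must change: odd → odd — violated.
ΔL = 0, ±1 (not L=0↔0): L: 1 → 2, ΔL = +1 — satisfied.
Rule(s) violated: parity, ΔS.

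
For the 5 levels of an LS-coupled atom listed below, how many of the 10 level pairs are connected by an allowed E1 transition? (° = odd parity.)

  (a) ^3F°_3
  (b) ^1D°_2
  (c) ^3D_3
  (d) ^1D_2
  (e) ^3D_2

(a)–(b): forbidden (parity, ΔS).
(a)–(c): allowed.
(a)–(d): forbidden (ΔS).
(a)–(e): allowed.
(b)–(c): forbidden (ΔS).
(b)–(d): allowed.
(b)–(e): forbidden (ΔS).
(c)–(d): forbidden (parity, ΔS).
(c)–(e): forbidden (parity).
(d)–(e): forbidden (parity, ΔS).
Allowed pairs: 3 of 10.

3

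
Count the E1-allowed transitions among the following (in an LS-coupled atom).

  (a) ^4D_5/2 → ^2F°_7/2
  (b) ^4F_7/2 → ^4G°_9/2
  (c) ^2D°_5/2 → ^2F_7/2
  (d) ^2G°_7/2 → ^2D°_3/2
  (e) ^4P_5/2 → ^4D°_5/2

(a) forbidden (ΔS fails)
(b) allowed
(c) allowed
(d) forbidden (parity, ΔL, ΔJ fail)
(e) allowed
Total allowed: 3 of 5.

3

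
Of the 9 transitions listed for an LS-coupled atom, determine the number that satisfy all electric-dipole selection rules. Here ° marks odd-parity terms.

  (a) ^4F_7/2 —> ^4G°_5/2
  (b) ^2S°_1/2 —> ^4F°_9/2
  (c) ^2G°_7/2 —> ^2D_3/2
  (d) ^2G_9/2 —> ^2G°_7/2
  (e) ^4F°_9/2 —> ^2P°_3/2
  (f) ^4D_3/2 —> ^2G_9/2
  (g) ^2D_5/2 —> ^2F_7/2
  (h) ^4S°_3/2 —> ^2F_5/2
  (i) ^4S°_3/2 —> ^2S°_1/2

(a) allowed
(b) forbidden (parity, ΔS, ΔL, ΔJ fail)
(c) forbidden (ΔL, ΔJ fail)
(d) allowed
(e) forbidden (parity, ΔS, ΔL, ΔJ fail)
(f) forbidden (parity, ΔS, ΔL, ΔJ fail)
(g) forbidden (parity fails)
(h) forbidden (ΔS, ΔL fail)
(i) forbidden (parity, ΔS, ΔL fail)
Total allowed: 2 of 9.

2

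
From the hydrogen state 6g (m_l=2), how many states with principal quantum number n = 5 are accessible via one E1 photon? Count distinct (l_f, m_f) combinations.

E1 requires Δl = ±1, so l_f ∈ {3, 5}; with 0 ≤ l_f ≤ n_f−1 = 4, the allowed l_f values are {3}.
For l_f = 3: m_f ∈ {m_i−1, m_i, m_i+1} ∩ [−3, 3] = {1, 2, 3} → 3 states.
Total: 3.

3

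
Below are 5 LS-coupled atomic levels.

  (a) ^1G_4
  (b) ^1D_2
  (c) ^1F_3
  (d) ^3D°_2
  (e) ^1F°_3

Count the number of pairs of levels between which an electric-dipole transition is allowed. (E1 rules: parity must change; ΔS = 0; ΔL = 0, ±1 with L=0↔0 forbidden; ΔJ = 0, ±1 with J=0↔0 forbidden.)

3

(a)–(b): forbidden (parity, ΔL, ΔJ).
(a)–(c): forbidden (parity).
(a)–(d): forbidden (ΔS, ΔL, ΔJ).
(a)–(e): allowed.
(b)–(c): forbidden (parity).
(b)–(d): forbidden (ΔS).
(b)–(e): allowed.
(c)–(d): forbidden (ΔS).
(c)–(e): allowed.
(d)–(e): forbidden (parity, ΔS).
Allowed pairs: 3 of 10.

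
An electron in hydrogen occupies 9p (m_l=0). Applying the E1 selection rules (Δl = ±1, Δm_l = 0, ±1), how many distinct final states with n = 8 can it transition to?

4

E1 requires Δl = ±1, so l_f ∈ {0, 2}; with 0 ≤ l_f ≤ n_f−1 = 7, the allowed l_f values are {0, 2}.
For l_f = 0: m_f ∈ {m_i−1, m_i, m_i+1} ∩ [−0, 0] = {0} → 1 state.
For l_f = 2: m_f ∈ {m_i−1, m_i, m_i+1} ∩ [−2, 2] = {-1, 0, 1} → 3 states.
Total: 4.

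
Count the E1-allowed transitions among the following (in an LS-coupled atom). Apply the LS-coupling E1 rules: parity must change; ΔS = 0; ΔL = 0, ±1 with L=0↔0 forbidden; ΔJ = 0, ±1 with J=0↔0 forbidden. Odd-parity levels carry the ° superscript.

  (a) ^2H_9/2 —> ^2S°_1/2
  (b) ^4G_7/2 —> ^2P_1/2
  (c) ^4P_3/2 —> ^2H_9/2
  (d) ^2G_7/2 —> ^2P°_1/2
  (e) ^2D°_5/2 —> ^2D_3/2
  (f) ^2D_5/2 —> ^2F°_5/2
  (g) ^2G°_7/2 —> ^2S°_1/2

(a) forbidden (ΔL, ΔJ fail)
(b) forbidden (parity, ΔS, ΔL, ΔJ fail)
(c) forbidden (parity, ΔS, ΔL, ΔJ fail)
(d) forbidden (ΔL, ΔJ fail)
(e) allowed
(f) allowed
(g) forbidden (parity, ΔL, ΔJ fail)
Total allowed: 2 of 7.

2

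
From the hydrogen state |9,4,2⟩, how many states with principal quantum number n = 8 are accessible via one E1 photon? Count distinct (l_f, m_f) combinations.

6

E1 requires Δl = ±1, so l_f ∈ {3, 5}; with 0 ≤ l_f ≤ n_f−1 = 7, the allowed l_f values are {3, 5}.
For l_f = 3: m_f ∈ {m_i−1, m_i, m_i+1} ∩ [−3, 3] = {1, 2, 3} → 3 states.
For l_f = 5: m_f ∈ {m_i−1, m_i, m_i+1} ∩ [−5, 5] = {1, 2, 3} → 3 states.
Total: 6.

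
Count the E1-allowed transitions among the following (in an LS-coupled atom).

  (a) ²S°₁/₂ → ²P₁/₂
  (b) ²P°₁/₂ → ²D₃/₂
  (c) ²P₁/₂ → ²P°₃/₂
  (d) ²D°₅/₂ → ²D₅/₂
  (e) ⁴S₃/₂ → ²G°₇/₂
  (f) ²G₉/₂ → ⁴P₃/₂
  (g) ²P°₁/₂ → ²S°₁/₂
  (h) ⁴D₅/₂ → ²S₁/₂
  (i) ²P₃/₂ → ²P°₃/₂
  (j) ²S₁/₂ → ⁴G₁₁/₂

5

(a) allowed
(b) allowed
(c) allowed
(d) allowed
(e) forbidden (ΔS, ΔL, ΔJ fail)
(f) forbidden (parity, ΔS, ΔL, ΔJ fail)
(g) forbidden (parity fails)
(h) forbidden (parity, ΔS, ΔL, ΔJ fail)
(i) allowed
(j) forbidden (parity, ΔS, ΔL, ΔJ fail)
Total allowed: 5 of 10.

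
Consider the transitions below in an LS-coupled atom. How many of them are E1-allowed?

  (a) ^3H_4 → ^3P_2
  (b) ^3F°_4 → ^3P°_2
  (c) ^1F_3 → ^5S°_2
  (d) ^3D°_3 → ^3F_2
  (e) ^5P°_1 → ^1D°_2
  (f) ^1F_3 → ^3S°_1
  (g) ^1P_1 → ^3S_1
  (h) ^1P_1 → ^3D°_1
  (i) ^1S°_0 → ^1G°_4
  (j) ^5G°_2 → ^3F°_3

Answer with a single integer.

1

(a) forbidden (parity, ΔL, ΔJ fail)
(b) forbidden (parity, ΔL, ΔJ fail)
(c) forbidden (ΔS, ΔL fail)
(d) allowed
(e) forbidden (parity, ΔS fail)
(f) forbidden (ΔS, ΔL, ΔJ fail)
(g) forbidden (parity, ΔS fail)
(h) forbidden (ΔS fails)
(i) forbidden (parity, ΔL, ΔJ fail)
(j) forbidden (parity, ΔS fail)
Total allowed: 1 of 10.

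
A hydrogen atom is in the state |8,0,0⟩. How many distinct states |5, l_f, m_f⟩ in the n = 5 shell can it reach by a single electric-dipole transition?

E1 requires Δl = ±1, so l_f ∈ {-1, 1}; with 0 ≤ l_f ≤ n_f−1 = 4, the allowed l_f values are {1}.
For l_f = 1: m_f ∈ {m_i−1, m_i, m_i+1} ∩ [−1, 1] = {-1, 0, 1} → 3 states.
Total: 3.

3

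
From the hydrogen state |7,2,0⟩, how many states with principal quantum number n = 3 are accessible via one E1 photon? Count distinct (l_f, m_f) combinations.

3

E1 requires Δl = ±1, so l_f ∈ {1, 3}; with 0 ≤ l_f ≤ n_f−1 = 2, the allowed l_f values are {1}.
For l_f = 1: m_f ∈ {m_i−1, m_i, m_i+1} ∩ [−1, 1] = {-1, 0, 1} → 3 states.
Total: 3.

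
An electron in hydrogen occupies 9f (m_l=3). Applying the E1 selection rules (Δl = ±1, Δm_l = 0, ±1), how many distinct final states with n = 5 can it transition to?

E1 requires Δl = ±1, so l_f ∈ {2, 4}; with 0 ≤ l_f ≤ n_f−1 = 4, the allowed l_f values are {2, 4}.
For l_f = 2: m_f ∈ {m_i−1, m_i, m_i+1} ∩ [−2, 2] = {2} → 1 state.
For l_f = 4: m_f ∈ {m_i−1, m_i, m_i+1} ∩ [−4, 4] = {2, 3, 4} → 3 states.
Total: 4.

4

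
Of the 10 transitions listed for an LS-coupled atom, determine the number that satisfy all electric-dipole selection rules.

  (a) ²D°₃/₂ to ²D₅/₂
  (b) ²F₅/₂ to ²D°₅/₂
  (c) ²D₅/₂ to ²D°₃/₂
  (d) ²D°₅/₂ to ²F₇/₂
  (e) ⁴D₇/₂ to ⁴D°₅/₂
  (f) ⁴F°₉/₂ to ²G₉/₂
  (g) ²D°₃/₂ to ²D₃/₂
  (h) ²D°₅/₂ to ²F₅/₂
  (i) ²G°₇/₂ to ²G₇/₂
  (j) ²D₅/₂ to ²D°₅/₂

9

(a) allowed
(b) allowed
(c) allowed
(d) allowed
(e) allowed
(f) forbidden (ΔS fails)
(g) allowed
(h) allowed
(i) allowed
(j) allowed
Total allowed: 9 of 10.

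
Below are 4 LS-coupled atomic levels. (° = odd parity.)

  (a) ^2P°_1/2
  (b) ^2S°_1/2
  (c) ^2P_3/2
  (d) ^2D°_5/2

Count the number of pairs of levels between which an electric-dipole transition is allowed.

3

(a)–(b): forbidden (parity).
(a)–(c): allowed.
(a)–(d): forbidden (parity, ΔJ).
(b)–(c): allowed.
(b)–(d): forbidden (parity, ΔL, ΔJ).
(c)–(d): allowed.
Allowed pairs: 3 of 6.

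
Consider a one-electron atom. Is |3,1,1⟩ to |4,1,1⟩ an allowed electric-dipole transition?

forbidden

Δl = 1 − 1 = +0; the E1 rule Δl = ±1 is fails.
m_l: 1 → 1 (Δm_l = +0). |Δm_l| ≤ 1 ok.
The transition is electric-dipole forbidden.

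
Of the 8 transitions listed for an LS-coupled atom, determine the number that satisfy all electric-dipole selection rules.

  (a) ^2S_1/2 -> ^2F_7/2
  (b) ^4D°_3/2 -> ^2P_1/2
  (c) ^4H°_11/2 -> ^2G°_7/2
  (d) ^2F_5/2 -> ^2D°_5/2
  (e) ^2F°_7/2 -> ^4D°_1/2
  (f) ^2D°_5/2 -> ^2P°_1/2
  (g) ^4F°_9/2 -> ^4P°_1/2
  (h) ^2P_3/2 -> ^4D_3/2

(a) forbidden (parity, ΔL, ΔJ fail)
(b) forbidden (ΔS fails)
(c) forbidden (parity, ΔS, ΔJ fail)
(d) allowed
(e) forbidden (parity, ΔS, ΔJ fail)
(f) forbidden (parity, ΔJ fail)
(g) forbidden (parity, ΔL, ΔJ fail)
(h) forbidden (parity, ΔS fail)
Total allowed: 1 of 8.

1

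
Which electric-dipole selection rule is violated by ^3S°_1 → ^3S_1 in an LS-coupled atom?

the L=0 ↔ L=0 exclusion

Reading off the term symbols: S 1→1, L 0→0, J 1→1, parity odd→even.
Parity must change: odd → even — passes.
ΔS = 0: S: 1 → 1 — passes.
ΔL = 0, ±1 (not L=0↔0): L: 0 → 0, ΔL = +0 — fails.
ΔJ = 0, ±1 (not J=0↔0): J: 1 → 1, ΔJ = +0 — passes.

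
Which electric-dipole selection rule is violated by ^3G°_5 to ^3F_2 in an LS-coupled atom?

the ΔJ = 0, ±1 rule

Reading off the term symbols: S 1→1, L 4→3, J 5→2, parity odd→even.
Parity must change: odd → even — ok.
ΔS = 0: S: 1 → 1 — ok.
ΔL = 0, ±1 (not L=0↔0): L: 4 → 3, ΔL = -1 — ok.
ΔJ = 0, ±1 (not J=0↔0): J: 5 → 2, ΔJ = -3 — fails.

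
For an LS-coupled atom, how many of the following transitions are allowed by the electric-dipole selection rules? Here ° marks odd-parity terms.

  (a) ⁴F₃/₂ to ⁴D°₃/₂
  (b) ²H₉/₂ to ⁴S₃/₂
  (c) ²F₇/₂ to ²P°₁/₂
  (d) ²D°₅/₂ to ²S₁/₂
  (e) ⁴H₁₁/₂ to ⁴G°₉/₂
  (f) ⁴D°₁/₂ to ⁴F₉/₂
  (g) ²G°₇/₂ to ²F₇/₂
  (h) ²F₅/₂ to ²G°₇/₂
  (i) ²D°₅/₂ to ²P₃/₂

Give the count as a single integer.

5

(a) allowed
(b) forbidden (parity, ΔS, ΔL, ΔJ fail)
(c) forbidden (ΔL, ΔJ fail)
(d) forbidden (ΔL, ΔJ fail)
(e) allowed
(f) forbidden (ΔJ fails)
(g) allowed
(h) allowed
(i) allowed
Total allowed: 5 of 9.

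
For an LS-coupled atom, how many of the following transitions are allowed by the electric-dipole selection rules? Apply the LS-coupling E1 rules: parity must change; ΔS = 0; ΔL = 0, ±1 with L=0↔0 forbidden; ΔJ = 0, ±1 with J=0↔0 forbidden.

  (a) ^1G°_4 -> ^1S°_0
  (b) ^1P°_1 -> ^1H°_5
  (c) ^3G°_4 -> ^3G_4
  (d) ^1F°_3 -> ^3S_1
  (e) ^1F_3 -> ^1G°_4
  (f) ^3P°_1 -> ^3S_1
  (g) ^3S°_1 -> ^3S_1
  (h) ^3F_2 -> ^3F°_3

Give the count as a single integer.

(a) forbidden (parity, ΔL, ΔJ fail)
(b) forbidden (parity, ΔL, ΔJ fail)
(c) allowed
(d) forbidden (ΔS, ΔL, ΔJ fail)
(e) allowed
(f) allowed
(g) forbidden (ΔL fails)
(h) allowed
Total allowed: 4 of 8.

4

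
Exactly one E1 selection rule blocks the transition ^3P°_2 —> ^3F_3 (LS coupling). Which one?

ΔJ = 0, ±1 (not J=0↔0): J: 2 → 3, ΔJ = +1 — satisfied.
Parity must change: odd → even — satisfied.
ΔL = 0, ±1 (not L=0↔0): L: 1 → 3, ΔL = +2 — violated.
ΔS = 0: S: 1 → 1 — satisfied.

the ΔL = 0, ±1 rule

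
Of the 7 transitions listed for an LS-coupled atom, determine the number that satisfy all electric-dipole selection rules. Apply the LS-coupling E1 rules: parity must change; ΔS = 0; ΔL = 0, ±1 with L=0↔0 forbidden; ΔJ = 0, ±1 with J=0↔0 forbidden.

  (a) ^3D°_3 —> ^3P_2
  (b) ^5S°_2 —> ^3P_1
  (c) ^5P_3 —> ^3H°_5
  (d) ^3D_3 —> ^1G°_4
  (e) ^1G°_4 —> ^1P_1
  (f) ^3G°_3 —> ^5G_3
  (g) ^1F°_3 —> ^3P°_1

1

(a) allowed
(b) forbidden (ΔS fails)
(c) forbidden (ΔS, ΔL, ΔJ fail)
(d) forbidden (ΔS, ΔL fail)
(e) forbidden (ΔL, ΔJ fail)
(f) forbidden (ΔS fails)
(g) forbidden (parity, ΔS, ΔL, ΔJ fail)
Total allowed: 1 of 7.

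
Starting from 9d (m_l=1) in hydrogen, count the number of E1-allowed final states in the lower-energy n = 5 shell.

5

E1 requires Δl = ±1, so l_f ∈ {1, 3}; with 0 ≤ l_f ≤ n_f−1 = 4, the allowed l_f values are {1, 3}.
For l_f = 1: m_f ∈ {m_i−1, m_i, m_i+1} ∩ [−1, 1] = {0, 1} → 2 states.
For l_f = 3: m_f ∈ {m_i−1, m_i, m_i+1} ∩ [−3, 3] = {0, 1, 2} → 3 states.
Total: 5.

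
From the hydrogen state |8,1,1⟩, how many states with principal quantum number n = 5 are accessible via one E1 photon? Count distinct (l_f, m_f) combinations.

4

E1 requires Δl = ±1, so l_f ∈ {0, 2}; with 0 ≤ l_f ≤ n_f−1 = 4, the allowed l_f values are {0, 2}.
For l_f = 0: m_f ∈ {m_i−1, m_i, m_i+1} ∩ [−0, 0] = {0} → 1 state.
For l_f = 2: m_f ∈ {m_i−1, m_i, m_i+1} ∩ [−2, 2] = {0, 1, 2} → 3 states.
Total: 4.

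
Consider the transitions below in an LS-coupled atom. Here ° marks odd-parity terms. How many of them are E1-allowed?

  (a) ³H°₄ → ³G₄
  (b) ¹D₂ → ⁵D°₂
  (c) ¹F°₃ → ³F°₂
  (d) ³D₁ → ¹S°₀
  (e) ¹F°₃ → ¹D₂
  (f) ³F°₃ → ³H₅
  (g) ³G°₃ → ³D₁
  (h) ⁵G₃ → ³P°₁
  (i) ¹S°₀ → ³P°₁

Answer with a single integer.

(a) allowed
(b) forbidden (ΔS fails)
(c) forbidden (parity, ΔS fail)
(d) forbidden (ΔS, ΔL fail)
(e) allowed
(f) forbidden (ΔL, ΔJ fail)
(g) forbidden (ΔL, ΔJ fail)
(h) forbidden (ΔS, ΔL, ΔJ fail)
(i) forbidden (parity, ΔS fail)
Total allowed: 2 of 9.

2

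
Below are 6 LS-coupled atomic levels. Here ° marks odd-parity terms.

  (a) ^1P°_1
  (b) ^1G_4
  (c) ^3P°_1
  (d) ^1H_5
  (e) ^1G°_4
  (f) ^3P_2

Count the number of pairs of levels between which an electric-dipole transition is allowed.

3

(a)–(b): forbidden (ΔL, ΔJ).
(a)–(c): forbidden (parity, ΔS).
(a)–(d): forbidden (ΔL, ΔJ).
(a)–(e): forbidden (parity, ΔL, ΔJ).
(a)–(f): forbidden (ΔS).
(b)–(c): forbidden (ΔS, ΔL, ΔJ).
(b)–(d): forbidden (parity).
(b)–(e): allowed.
(b)–(f): forbidden (parity, ΔS, ΔL, ΔJ).
(c)–(d): forbidden (ΔS, ΔL, ΔJ).
(c)–(e): forbidden (parity, ΔS, ΔL, ΔJ).
(c)–(f): allowed.
(d)–(e): allowed.
(d)–(f): forbidden (parity, ΔS, ΔL, ΔJ).
(e)–(f): forbidden (ΔS, ΔL, ΔJ).
Allowed pairs: 3 of 15.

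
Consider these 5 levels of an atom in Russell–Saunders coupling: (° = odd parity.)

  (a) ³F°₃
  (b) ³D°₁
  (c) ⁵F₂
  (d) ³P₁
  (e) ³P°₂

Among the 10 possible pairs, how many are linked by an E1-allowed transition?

2

(a)–(b): forbidden (parity, ΔJ).
(a)–(c): forbidden (ΔS).
(a)–(d): forbidden (ΔL, ΔJ).
(a)–(e): forbidden (parity, ΔL).
(b)–(c): forbidden (ΔS).
(b)–(d): allowed.
(b)–(e): forbidden (parity).
(c)–(d): forbidden (parity, ΔS, ΔL).
(c)–(e): forbidden (ΔS, ΔL).
(d)–(e): allowed.
Allowed pairs: 2 of 10.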